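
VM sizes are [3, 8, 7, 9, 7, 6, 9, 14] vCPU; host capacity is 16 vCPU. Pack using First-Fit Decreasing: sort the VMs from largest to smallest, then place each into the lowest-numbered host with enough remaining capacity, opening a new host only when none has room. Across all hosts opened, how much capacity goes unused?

Sorted descending: 14, 9, 9, 8, 7, 7, 6, 3.
14 vCPU → host 1 (remaining 2 vCPU)
9 vCPU → host 2 (remaining 7 vCPU)
9 vCPU → host 3 (remaining 7 vCPU)
8 vCPU → host 4 (remaining 8 vCPU)
7 vCPU → host 2 (remaining 0 vCPU)
7 vCPU → host 3 (remaining 0 vCPU)
6 vCPU → host 4 (remaining 2 vCPU)
3 vCPU → host 5 (remaining 13 vCPU)
5 hosts × 16 vCPU = 80 vCPU; used 63 vCPU; unused 17 vCPU.

17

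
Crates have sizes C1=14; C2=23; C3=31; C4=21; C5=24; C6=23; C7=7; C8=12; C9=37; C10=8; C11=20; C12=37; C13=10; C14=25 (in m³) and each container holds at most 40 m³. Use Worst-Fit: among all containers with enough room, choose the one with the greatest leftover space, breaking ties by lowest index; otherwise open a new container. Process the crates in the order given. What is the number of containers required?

9 containers

C1 (14 m³) → container 1 (remaining 26 m³)
C2 (23 m³) → container 1 (remaining 3 m³)
C3 (31 m³) → container 2 (remaining 9 m³)
C4 (21 m³) → container 3 (remaining 19 m³)
C5 (24 m³) → container 4 (remaining 16 m³)
C6 (23 m³) → container 5 (remaining 17 m³)
C7 (7 m³) → container 3 (remaining 12 m³)
C8 (12 m³) → container 5 (remaining 5 m³)
C9 (37 m³) → container 6 (remaining 3 m³)
C10 (8 m³) → container 4 (remaining 8 m³)
C11 (20 m³) → container 7 (remaining 20 m³)
C12 (37 m³) → container 8 (remaining 3 m³)
C13 (10 m³) → container 7 (remaining 10 m³)
C14 (25 m³) → container 9 (remaining 15 m³)
Final containers: [14,23] [31] [21,7] [24,8] [23,12] [37] [20,10] [37] [25].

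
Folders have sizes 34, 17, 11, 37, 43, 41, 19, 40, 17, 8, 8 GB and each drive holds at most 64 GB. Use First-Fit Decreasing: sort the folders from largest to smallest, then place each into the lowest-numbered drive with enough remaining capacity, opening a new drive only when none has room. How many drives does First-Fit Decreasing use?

Sorted descending: 43, 41, 40, 37, 34, 19, 17, 17, 11, 8, 8.
drive 1: place 43 GB, 21 GB left
drive 2: place 41 GB, 23 GB left
drive 3: place 40 GB, 24 GB left
drive 4: place 37 GB, 27 GB left
drive 5: place 34 GB, 30 GB left
drive 1: place 19 GB, 2 GB left
drive 2: place 17 GB, 6 GB left
drive 3: place 17 GB, 7 GB left
drive 4: place 11 GB, 16 GB left
drive 4: place 8 GB, 8 GB left
drive 4: place 8 GB, 0 GB left
Final drives: [43,19] [41,17] [40,17] [37,11,8,8] [34].

5 drives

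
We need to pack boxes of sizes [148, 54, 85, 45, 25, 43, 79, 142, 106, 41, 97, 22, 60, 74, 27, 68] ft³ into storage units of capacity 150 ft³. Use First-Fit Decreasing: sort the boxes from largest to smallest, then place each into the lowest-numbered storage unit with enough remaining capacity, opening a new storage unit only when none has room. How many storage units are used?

8 storage units

Sorted descending: 148, 142, 106, 97, 85, 79, 74, 68, 60, 54, 45, 43, 41, 27, 25, 22.
storage unit 1: place 148 ft³, 2 ft³ left
storage unit 2: place 142 ft³, 8 ft³ left
storage unit 3: place 106 ft³, 44 ft³ left
storage unit 4: place 97 ft³, 53 ft³ left
storage unit 5: place 85 ft³, 65 ft³ left
storage unit 6: place 79 ft³, 71 ft³ left
storage unit 7: place 74 ft³, 76 ft³ left
storage unit 6: place 68 ft³, 3 ft³ left
storage unit 5: place 60 ft³, 5 ft³ left
storage unit 7: place 54 ft³, 22 ft³ left
storage unit 4: place 45 ft³, 8 ft³ left
storage unit 3: place 43 ft³, 1 ft³ left
storage unit 8: place 41 ft³, 109 ft³ left
storage unit 8: place 27 ft³, 82 ft³ left
storage unit 8: place 25 ft³, 57 ft³ left
storage unit 7: place 22 ft³, 0 ft³ left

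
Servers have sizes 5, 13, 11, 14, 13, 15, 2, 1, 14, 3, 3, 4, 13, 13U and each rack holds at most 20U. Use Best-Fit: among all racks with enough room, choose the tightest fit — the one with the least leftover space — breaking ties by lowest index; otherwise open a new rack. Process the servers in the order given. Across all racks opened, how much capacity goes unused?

5U → rack 1 (remaining 15U)
13U → rack 1 (remaining 2U)
11U → rack 2 (remaining 9U)
14U → rack 3 (remaining 6U)
13U → rack 4 (remaining 7U)
15U → rack 5 (remaining 5U)
2U → rack 1 (remaining 0U)
1U → rack 5 (remaining 4U)
14U → rack 6 (remaining 6U)
3U → rack 5 (remaining 1U)
3U → rack 3 (remaining 3U)
4U → rack 6 (remaining 2U)
13U → rack 7 (remaining 7U)
13U → rack 8 (remaining 7U)
8 racks × 20U = 160U; used 124U; unused 36U.

36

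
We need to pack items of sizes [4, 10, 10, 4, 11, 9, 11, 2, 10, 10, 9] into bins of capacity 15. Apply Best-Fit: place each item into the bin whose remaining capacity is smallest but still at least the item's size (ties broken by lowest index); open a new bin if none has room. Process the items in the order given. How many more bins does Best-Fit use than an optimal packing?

Best-Fit: [4,10] [10,4] [11,2] [9] [11] [10] [10] [9] → 8 bins.
8 items exceed 7.5 (half the capacity), and no two of those can share a bin, so at least 8 bins are needed.
So 8 is already optimal.

0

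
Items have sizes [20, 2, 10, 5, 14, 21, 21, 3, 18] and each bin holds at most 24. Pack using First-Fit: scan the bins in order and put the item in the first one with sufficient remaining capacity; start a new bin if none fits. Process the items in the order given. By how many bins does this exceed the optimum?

1

First-Fit: [20,2] [10,5,3] [14] [21] [21] [18] → 6 bins.
Total size 114; any packing needs at least ⌈114/24⌉ = 5 bins.
An optimal packing achieves that bound: [21,3] [21,2] [20] [18,5] [14,10] → 5 bins.
Excess: 6 − 5 = 1.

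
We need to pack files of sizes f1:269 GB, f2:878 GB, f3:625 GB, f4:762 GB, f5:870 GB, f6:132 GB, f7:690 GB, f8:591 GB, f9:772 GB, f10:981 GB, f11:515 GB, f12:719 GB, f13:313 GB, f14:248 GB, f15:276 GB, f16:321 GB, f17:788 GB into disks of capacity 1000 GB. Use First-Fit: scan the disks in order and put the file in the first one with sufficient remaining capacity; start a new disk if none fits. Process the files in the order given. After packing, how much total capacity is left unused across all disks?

2250

Put f1 (269 GB) in disk 1; 731 GB remain.
Put f2 (878 GB) in disk 2; 122 GB remain.
Put f3 (625 GB) in disk 1; 106 GB remain.
Put f4 (762 GB) in disk 3; 238 GB remain.
Put f5 (870 GB) in disk 4; 130 GB remain.
Put f6 (132 GB) in disk 3; 106 GB remain.
Put f7 (690 GB) in disk 5; 310 GB remain.
Put f8 (591 GB) in disk 6; 409 GB remain.
Put f9 (772 GB) in disk 7; 228 GB remain.
Put f10 (981 GB) in disk 8; 19 GB remain.
Put f11 (515 GB) in disk 9; 485 GB remain.
Put f12 (719 GB) in disk 10; 281 GB remain.
Put f13 (313 GB) in disk 6; 96 GB remain.
Put f14 (248 GB) in disk 5; 62 GB remain.
Put f15 (276 GB) in disk 9; 209 GB remain.
Put f16 (321 GB) in disk 11; 679 GB remain.
Put f17 (788 GB) in disk 12; 212 GB remain.
12 disks × 1000 GB = 12000 GB; used 9750 GB; unused 2250 GB.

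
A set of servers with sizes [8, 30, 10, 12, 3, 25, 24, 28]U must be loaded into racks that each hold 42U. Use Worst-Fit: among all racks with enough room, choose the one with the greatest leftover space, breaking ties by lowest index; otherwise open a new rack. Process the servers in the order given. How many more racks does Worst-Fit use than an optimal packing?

Worst-Fit: [8,30] [10,12,3] [25] [24] [28] → 5 racks.
Total size 140U; any packing needs at least ⌈140/42⌉ = 4 racks.
An optimal packing achieves that bound: [30,12] [28,10,3] [25,8] [24] → 4 racks.
Excess: 5 − 4 = 1.

1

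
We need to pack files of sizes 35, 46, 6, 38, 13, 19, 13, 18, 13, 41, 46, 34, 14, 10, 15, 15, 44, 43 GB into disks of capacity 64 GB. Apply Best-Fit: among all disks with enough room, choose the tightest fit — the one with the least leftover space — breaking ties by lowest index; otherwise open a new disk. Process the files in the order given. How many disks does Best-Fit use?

disk 1: place 35 GB, 29 GB left
disk 2: place 46 GB, 18 GB left
disk 2: place 6 GB, 12 GB left
disk 3: place 38 GB, 26 GB left
disk 3: place 13 GB, 13 GB left
disk 1: place 19 GB, 10 GB left
disk 3: place 13 GB, 0 GB left
disk 4: place 18 GB, 46 GB left
disk 4: place 13 GB, 33 GB left
disk 5: place 41 GB, 23 GB left
disk 6: place 46 GB, 18 GB left
disk 7: place 34 GB, 30 GB left
disk 6: place 14 GB, 4 GB left
disk 1: place 10 GB, 0 GB left
disk 5: place 15 GB, 8 GB left
disk 7: place 15 GB, 15 GB left
disk 8: place 44 GB, 20 GB left
disk 9: place 43 GB, 21 GB left
Final disks: [35,19,10] [46,6] [38,13,13] [18,13] [41,15] [46,14] [34,15] [44] [43].

9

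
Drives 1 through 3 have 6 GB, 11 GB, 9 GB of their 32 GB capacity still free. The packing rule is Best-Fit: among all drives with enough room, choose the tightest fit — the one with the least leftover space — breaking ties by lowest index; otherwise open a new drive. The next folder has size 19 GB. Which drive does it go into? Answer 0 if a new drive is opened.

No drive has ≥ 19 GB free, so a new drive is opened.

0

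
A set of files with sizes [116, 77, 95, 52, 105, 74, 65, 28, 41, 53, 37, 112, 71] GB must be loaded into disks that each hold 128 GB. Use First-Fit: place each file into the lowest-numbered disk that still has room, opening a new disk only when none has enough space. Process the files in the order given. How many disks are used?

disk 1: place 116 GB, 12 GB left
disk 2: place 77 GB, 51 GB left
disk 3: place 95 GB, 33 GB left
disk 4: place 52 GB, 76 GB left
disk 5: place 105 GB, 23 GB left
disk 4: place 74 GB, 2 GB left
disk 6: place 65 GB, 63 GB left
disk 2: place 28 GB, 23 GB left
disk 6: place 41 GB, 22 GB left
disk 7: place 53 GB, 75 GB left
disk 7: place 37 GB, 38 GB left
disk 8: place 112 GB, 16 GB left
disk 9: place 71 GB, 57 GB left
Final disks: [116] [77,28] [95] [52,74] [105] [65,41] [53,37] [112] [71].

9 disks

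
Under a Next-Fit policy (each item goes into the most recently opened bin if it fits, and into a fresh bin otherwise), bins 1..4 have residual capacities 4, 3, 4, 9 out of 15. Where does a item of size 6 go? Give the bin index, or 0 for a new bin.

4

Next-Fit only looks at bin 4, which has 9 free.
6 fits there.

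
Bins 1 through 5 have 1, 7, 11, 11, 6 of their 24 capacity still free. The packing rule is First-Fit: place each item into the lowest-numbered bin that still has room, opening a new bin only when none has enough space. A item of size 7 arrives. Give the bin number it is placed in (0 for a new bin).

Bins with room: bin 2 (7), bin 3 (11), bin 4 (11).
The first with room is bin 2.

2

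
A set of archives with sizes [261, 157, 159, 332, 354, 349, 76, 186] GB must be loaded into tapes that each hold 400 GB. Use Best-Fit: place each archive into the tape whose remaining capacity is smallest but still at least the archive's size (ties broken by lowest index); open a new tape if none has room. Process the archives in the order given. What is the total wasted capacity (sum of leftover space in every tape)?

526

261 GB → tape 1 (remaining 139 GB)
157 GB → tape 2 (remaining 243 GB)
159 GB → tape 2 (remaining 84 GB)
332 GB → tape 3 (remaining 68 GB)
354 GB → tape 4 (remaining 46 GB)
349 GB → tape 5 (remaining 51 GB)
76 GB → tape 2 (remaining 8 GB)
186 GB → tape 6 (remaining 214 GB)
6 tapes × 400 GB = 2400 GB; used 1874 GB; unused 526 GB.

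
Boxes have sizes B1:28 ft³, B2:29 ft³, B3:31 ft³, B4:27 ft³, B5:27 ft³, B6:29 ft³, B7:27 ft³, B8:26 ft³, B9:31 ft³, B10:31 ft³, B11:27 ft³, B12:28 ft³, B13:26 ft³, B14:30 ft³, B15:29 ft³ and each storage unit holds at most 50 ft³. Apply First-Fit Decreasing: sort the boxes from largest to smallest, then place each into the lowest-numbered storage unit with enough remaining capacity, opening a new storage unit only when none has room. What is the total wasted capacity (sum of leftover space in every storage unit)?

324

Sorted descending: 31, 31, 31, 30, 29, 29, 29, 28, 28, 27, 27, 27, 27, 26, 26.
31 ft³ → storage unit 1 (remaining 19 ft³)
31 ft³ → storage unit 2 (remaining 19 ft³)
31 ft³ → storage unit 3 (remaining 19 ft³)
30 ft³ → storage unit 4 (remaining 20 ft³)
29 ft³ → storage unit 5 (remaining 21 ft³)
29 ft³ → storage unit 6 (remaining 21 ft³)
29 ft³ → storage unit 7 (remaining 21 ft³)
28 ft³ → storage unit 8 (remaining 22 ft³)
28 ft³ → storage unit 9 (remaining 22 ft³)
27 ft³ → storage unit 10 (remaining 23 ft³)
27 ft³ → storage unit 11 (remaining 23 ft³)
27 ft³ → storage unit 12 (remaining 23 ft³)
27 ft³ → storage unit 13 (remaining 23 ft³)
26 ft³ → storage unit 14 (remaining 24 ft³)
26 ft³ → storage unit 15 (remaining 24 ft³)
15 storage units × 50 ft³ = 750 ft³; used 426 ft³; unused 324 ft³.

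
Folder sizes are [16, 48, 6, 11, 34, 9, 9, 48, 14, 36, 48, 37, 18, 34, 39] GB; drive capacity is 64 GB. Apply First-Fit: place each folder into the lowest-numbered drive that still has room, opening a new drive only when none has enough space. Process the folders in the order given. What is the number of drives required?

8

16 GB → drive 1 (remaining 48 GB)
48 GB → drive 1 (remaining 0 GB)
6 GB → drive 2 (remaining 58 GB)
11 GB → drive 2 (remaining 47 GB)
34 GB → drive 2 (remaining 13 GB)
9 GB → drive 2 (remaining 4 GB)
9 GB → drive 3 (remaining 55 GB)
48 GB → drive 3 (remaining 7 GB)
14 GB → drive 4 (remaining 50 GB)
36 GB → drive 4 (remaining 14 GB)
48 GB → drive 5 (remaining 16 GB)
37 GB → drive 6 (remaining 27 GB)
18 GB → drive 6 (remaining 9 GB)
34 GB → drive 7 (remaining 30 GB)
39 GB → drive 8 (remaining 25 GB)
Final drives: [16,48] [6,11,34,9] [9,48] [14,36] [48] [37,18] [34] [39].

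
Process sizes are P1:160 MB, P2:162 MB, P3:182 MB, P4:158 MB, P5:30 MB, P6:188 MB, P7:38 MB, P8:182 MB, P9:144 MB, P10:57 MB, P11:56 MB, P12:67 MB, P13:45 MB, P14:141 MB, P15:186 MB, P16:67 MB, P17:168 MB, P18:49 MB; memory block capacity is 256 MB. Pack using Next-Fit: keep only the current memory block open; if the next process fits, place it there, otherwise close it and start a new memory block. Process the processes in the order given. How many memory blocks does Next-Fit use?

memory block 1: place P1 (160 MB), 96 MB left
memory block 2: place P2 (162 MB), 94 MB left
memory block 3: place P3 (182 MB), 74 MB left
memory block 4: place P4 (158 MB), 98 MB left
memory block 4: place P5 (30 MB), 68 MB left
memory block 5: place P6 (188 MB), 68 MB left
memory block 5: place P7 (38 MB), 30 MB left
memory block 6: place P8 (182 MB), 74 MB left
memory block 7: place P9 (144 MB), 112 MB left
memory block 7: place P10 (57 MB), 55 MB left
memory block 8: place P11 (56 MB), 200 MB left
memory block 8: place P12 (67 MB), 133 MB left
memory block 8: place P13 (45 MB), 88 MB left
memory block 9: place P14 (141 MB), 115 MB left
memory block 10: place P15 (186 MB), 70 MB left
memory block 10: place P16 (67 MB), 3 MB left
memory block 11: place P17 (168 MB), 88 MB left
memory block 11: place P18 (49 MB), 39 MB left

11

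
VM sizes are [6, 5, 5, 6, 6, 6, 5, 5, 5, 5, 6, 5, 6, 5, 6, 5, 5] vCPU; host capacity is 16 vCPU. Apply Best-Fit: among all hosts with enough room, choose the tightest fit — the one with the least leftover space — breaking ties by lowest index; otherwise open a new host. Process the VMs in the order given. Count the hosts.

host 1: place 6 vCPU, 10 vCPU left
host 1: place 5 vCPU, 5 vCPU left
host 1: place 5 vCPU, 0 vCPU left
host 2: place 6 vCPU, 10 vCPU left
host 2: place 6 vCPU, 4 vCPU left
host 3: place 6 vCPU, 10 vCPU left
host 3: place 5 vCPU, 5 vCPU left
host 3: place 5 vCPU, 0 vCPU left
host 4: place 5 vCPU, 11 vCPU left
host 4: place 5 vCPU, 6 vCPU left
host 4: place 6 vCPU, 0 vCPU left
host 5: place 5 vCPU, 11 vCPU left
host 5: place 6 vCPU, 5 vCPU left
host 5: place 5 vCPU, 0 vCPU left
host 6: place 6 vCPU, 10 vCPU left
host 6: place 5 vCPU, 5 vCPU left
host 6: place 5 vCPU, 0 vCPU left

6 hosts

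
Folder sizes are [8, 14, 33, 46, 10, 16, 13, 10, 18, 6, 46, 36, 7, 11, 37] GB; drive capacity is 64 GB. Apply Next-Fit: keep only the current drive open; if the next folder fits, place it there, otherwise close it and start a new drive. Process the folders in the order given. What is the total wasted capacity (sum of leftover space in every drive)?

73

8 GB → drive 1 (remaining 56 GB)
14 GB → drive 1 (remaining 42 GB)
33 GB → drive 1 (remaining 9 GB)
46 GB → drive 2 (remaining 18 GB)
10 GB → drive 2 (remaining 8 GB)
16 GB → drive 3 (remaining 48 GB)
13 GB → drive 3 (remaining 35 GB)
10 GB → drive 3 (remaining 25 GB)
18 GB → drive 3 (remaining 7 GB)
6 GB → drive 3 (remaining 1 GB)
46 GB → drive 4 (remaining 18 GB)
36 GB → drive 5 (remaining 28 GB)
7 GB → drive 5 (remaining 21 GB)
11 GB → drive 5 (remaining 10 GB)
37 GB → drive 6 (remaining 27 GB)
6 drives × 64 GB = 384 GB; used 311 GB; unused 73 GB.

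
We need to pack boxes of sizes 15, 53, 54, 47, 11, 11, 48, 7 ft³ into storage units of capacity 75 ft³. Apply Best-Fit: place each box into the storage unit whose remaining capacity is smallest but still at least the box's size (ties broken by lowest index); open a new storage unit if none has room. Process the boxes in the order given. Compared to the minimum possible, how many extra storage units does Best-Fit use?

Best-Fit: [15,53,7] [54,11] [47,11] [48] → 4 storage units.
Total size 246 ft³; any packing needs at least ⌈246/75⌉ = 4 storage units.
So 4 is already optimal.

0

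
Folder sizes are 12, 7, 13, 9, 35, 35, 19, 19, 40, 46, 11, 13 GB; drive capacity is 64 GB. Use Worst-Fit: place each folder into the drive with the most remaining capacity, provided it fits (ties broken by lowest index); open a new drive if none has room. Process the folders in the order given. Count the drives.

drive 1: place 12 GB, 52 GB left
drive 1: place 7 GB, 45 GB left
drive 1: place 13 GB, 32 GB left
drive 1: place 9 GB, 23 GB left
drive 2: place 35 GB, 29 GB left
drive 3: place 35 GB, 29 GB left
drive 2: place 19 GB, 10 GB left
drive 3: place 19 GB, 10 GB left
drive 4: place 40 GB, 24 GB left
drive 5: place 46 GB, 18 GB left
drive 4: place 11 GB, 13 GB left
drive 1: place 13 GB, 10 GB left
Final drives: [12,7,13,9,13] [35,19] [35,19] [40,11] [46].

5 drives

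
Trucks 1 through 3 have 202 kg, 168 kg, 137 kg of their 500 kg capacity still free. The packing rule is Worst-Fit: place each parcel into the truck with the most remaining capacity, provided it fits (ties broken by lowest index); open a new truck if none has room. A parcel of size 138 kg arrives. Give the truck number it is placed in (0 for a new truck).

1

Trucks with room: truck 1 (202 kg), truck 2 (168 kg).
Most room is truck 1 with 202 kg free.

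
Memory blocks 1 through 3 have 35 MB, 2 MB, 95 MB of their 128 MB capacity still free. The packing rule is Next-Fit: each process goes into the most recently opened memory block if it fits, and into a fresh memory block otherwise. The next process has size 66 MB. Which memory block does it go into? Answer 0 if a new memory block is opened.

Next-Fit only looks at memory block 3, which has 95 MB free.
66 MB fits there.

3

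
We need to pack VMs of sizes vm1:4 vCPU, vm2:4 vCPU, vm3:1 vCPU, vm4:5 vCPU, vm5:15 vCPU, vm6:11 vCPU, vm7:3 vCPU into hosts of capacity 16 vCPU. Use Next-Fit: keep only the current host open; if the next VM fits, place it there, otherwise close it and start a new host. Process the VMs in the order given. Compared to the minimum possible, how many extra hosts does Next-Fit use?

0

Next-Fit: [4,4,1,5] [15] [11,3] → 3 hosts.
Total size 43 vCPU; any packing needs at least ⌈43/16⌉ = 3 hosts.
So 3 is already optimal.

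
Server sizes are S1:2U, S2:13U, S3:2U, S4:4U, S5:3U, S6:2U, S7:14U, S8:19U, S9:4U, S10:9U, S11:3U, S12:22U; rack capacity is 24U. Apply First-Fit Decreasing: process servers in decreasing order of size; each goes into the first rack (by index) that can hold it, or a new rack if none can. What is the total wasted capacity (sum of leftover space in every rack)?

Sorted descending: 22, 19, 14, 13, 9, 4, 4, 3, 3, 2, 2, 2.
Put 22U in rack 1; 2U remain.
Put 19U in rack 2; 5U remain.
Put 14U in rack 3; 10U remain.
Put 13U in rack 4; 11U remain.
Put 9U in rack 3; 1U remain.
Put 4U in rack 2; 1U remain.
Put 4U in rack 4; 7U remain.
Put 3U in rack 4; 4U remain.
Put 3U in rack 4; 1U remain.
Put 2U in rack 1; 0U remain.
Put 2U in rack 5; 22U remain.
Put 2U in rack 5; 20U remain.
5 racks × 24U = 120U; used 97U; unused 23U.

23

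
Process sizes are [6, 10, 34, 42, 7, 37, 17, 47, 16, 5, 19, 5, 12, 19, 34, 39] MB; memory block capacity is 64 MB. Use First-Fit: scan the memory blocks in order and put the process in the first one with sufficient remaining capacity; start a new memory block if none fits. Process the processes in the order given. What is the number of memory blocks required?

memory block 1: place 6 MB, 58 MB left
memory block 1: place 10 MB, 48 MB left
memory block 1: place 34 MB, 14 MB left
memory block 2: place 42 MB, 22 MB left
memory block 1: place 7 MB, 7 MB left
memory block 3: place 37 MB, 27 MB left
memory block 2: place 17 MB, 5 MB left
memory block 4: place 47 MB, 17 MB left
memory block 3: place 16 MB, 11 MB left
memory block 1: place 5 MB, 2 MB left
memory block 5: place 19 MB, 45 MB left
memory block 2: place 5 MB, 0 MB left
memory block 4: place 12 MB, 5 MB left
memory block 5: place 19 MB, 26 MB left
memory block 6: place 34 MB, 30 MB left
memory block 7: place 39 MB, 25 MB left
Final memory blocks: [6,10,34,7,5] [42,17,5] [37,16] [47,12] [19,19] [34] [39].

7 memory blocks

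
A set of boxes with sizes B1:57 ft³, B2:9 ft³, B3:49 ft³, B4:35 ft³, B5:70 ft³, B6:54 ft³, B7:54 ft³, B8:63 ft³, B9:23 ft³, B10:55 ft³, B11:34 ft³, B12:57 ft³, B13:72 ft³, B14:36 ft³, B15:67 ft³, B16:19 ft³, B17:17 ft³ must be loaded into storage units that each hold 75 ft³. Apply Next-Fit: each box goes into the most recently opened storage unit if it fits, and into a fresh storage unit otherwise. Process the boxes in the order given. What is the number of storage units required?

Put B1 (57 ft³) in storage unit 1; 18 ft³ remain.
Put B2 (9 ft³) in storage unit 1; 9 ft³ remain.
Put B3 (49 ft³) in storage unit 2; 26 ft³ remain.
Put B4 (35 ft³) in storage unit 3; 40 ft³ remain.
Put B5 (70 ft³) in storage unit 4; 5 ft³ remain.
Put B6 (54 ft³) in storage unit 5; 21 ft³ remain.
Put B7 (54 ft³) in storage unit 6; 21 ft³ remain.
Put B8 (63 ft³) in storage unit 7; 12 ft³ remain.
Put B9 (23 ft³) in storage unit 8; 52 ft³ remain.
Put B10 (55 ft³) in storage unit 9; 20 ft³ remain.
Put B11 (34 ft³) in storage unit 10; 41 ft³ remain.
Put B12 (57 ft³) in storage unit 11; 18 ft³ remain.
Put B13 (72 ft³) in storage unit 12; 3 ft³ remain.
Put B14 (36 ft³) in storage unit 13; 39 ft³ remain.
Put B15 (67 ft³) in storage unit 14; 8 ft³ remain.
Put B16 (19 ft³) in storage unit 15; 56 ft³ remain.
Put B17 (17 ft³) in storage unit 15; 39 ft³ remain.

15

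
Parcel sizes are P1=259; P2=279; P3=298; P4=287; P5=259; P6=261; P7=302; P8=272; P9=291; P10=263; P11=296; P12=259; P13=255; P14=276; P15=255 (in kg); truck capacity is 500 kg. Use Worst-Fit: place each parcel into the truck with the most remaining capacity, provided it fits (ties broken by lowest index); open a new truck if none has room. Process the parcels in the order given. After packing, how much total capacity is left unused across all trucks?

P1 (259 kg) → truck 1 (remaining 241 kg)
P2 (279 kg) → truck 2 (remaining 221 kg)
P3 (298 kg) → truck 3 (remaining 202 kg)
P4 (287 kg) → truck 4 (remaining 213 kg)
P5 (259 kg) → truck 5 (remaining 241 kg)
P6 (261 kg) → truck 6 (remaining 239 kg)
P7 (302 kg) → truck 7 (remaining 198 kg)
P8 (272 kg) → truck 8 (remaining 228 kg)
P9 (291 kg) → truck 9 (remaining 209 kg)
P10 (263 kg) → truck 10 (remaining 237 kg)
P11 (296 kg) → truck 11 (remaining 204 kg)
P12 (259 kg) → truck 12 (remaining 241 kg)
P13 (255 kg) → truck 13 (remaining 245 kg)
P14 (276 kg) → truck 14 (remaining 224 kg)
P15 (255 kg) → truck 15 (remaining 245 kg)
15 trucks × 500 kg = 7500 kg; used 4112 kg; unused 3388 kg.

3388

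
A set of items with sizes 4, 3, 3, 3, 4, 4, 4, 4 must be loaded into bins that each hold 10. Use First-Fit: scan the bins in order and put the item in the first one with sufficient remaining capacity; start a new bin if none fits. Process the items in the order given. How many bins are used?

Put 4 in bin 1; 6 remain.
Put 3 in bin 1; 3 remain.
Put 3 in bin 1; 0 remain.
Put 3 in bin 2; 7 remain.
Put 4 in bin 2; 3 remain.
Put 4 in bin 3; 6 remain.
Put 4 in bin 3; 2 remain.
Put 4 in bin 4; 6 remain.

4 bins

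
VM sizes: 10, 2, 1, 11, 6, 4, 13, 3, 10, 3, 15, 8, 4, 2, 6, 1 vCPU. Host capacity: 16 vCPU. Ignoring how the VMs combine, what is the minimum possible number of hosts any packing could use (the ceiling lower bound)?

Total size = 10 + 2 + 1 + 11 + 6 + 4 + 13 + 3 + 10 + 3 + 15 + 8 + 4 + 2 + 6 + 1 = 99 vCPU.
⌈99 / 16⌉ = 7.

7 hosts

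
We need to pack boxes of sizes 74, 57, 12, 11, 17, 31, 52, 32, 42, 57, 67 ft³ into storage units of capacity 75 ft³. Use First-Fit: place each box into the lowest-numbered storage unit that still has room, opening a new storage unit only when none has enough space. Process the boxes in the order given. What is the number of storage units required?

Put 74 ft³ in storage unit 1; 1 ft³ remain.
Put 57 ft³ in storage unit 2; 18 ft³ remain.
Put 12 ft³ in storage unit 2; 6 ft³ remain.
Put 11 ft³ in storage unit 3; 64 ft³ remain.
Put 17 ft³ in storage unit 3; 47 ft³ remain.
Put 31 ft³ in storage unit 3; 16 ft³ remain.
Put 52 ft³ in storage unit 4; 23 ft³ remain.
Put 32 ft³ in storage unit 5; 43 ft³ remain.
Put 42 ft³ in storage unit 5; 1 ft³ remain.
Put 57 ft³ in storage unit 6; 18 ft³ remain.
Put 67 ft³ in storage unit 7; 8 ft³ remain.
Final storage units: [74] [57,12] [11,17,31] [52] [32,42] [57] [67].

7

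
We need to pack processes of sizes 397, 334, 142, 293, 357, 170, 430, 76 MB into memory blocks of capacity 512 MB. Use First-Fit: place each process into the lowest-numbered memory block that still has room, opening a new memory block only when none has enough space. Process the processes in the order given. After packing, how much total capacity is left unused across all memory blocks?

361

Put 397 MB in memory block 1; 115 MB remain.
Put 334 MB in memory block 2; 178 MB remain.
Put 142 MB in memory block 2; 36 MB remain.
Put 293 MB in memory block 3; 219 MB remain.
Put 357 MB in memory block 4; 155 MB remain.
Put 170 MB in memory block 3; 49 MB remain.
Put 430 MB in memory block 5; 82 MB remain.
Put 76 MB in memory block 1; 39 MB remain.
5 memory blocks × 512 MB = 2560 MB; used 2199 MB; unused 361 MB.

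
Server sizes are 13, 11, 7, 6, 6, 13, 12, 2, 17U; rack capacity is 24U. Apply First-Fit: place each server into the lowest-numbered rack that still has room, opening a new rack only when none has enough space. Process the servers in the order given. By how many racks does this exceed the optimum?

1

First-Fit: [13,11] [7,6,6,2] [13] [12] [17] → 5 racks.
Total size 87U; any packing needs at least ⌈87/24⌉ = 4 racks.
An optimal packing achieves that bound: [17,7] [13,11] [13,6,2] [12,6] → 4 racks.
Excess: 5 − 4 = 1.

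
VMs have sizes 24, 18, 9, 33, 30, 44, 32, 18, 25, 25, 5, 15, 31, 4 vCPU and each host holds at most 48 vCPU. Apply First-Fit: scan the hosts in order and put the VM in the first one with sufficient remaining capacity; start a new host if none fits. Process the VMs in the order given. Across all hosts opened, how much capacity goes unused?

host 1: place 24 vCPU, 24 vCPU left
host 1: place 18 vCPU, 6 vCPU left
host 2: place 9 vCPU, 39 vCPU left
host 2: place 33 vCPU, 6 vCPU left
host 3: place 30 vCPU, 18 vCPU left
host 4: place 44 vCPU, 4 vCPU left
host 5: place 32 vCPU, 16 vCPU left
host 3: place 18 vCPU, 0 vCPU left
host 6: place 25 vCPU, 23 vCPU left
host 7: place 25 vCPU, 23 vCPU left
host 1: place 5 vCPU, 1 vCPU left
host 5: place 15 vCPU, 1 vCPU left
host 8: place 31 vCPU, 17 vCPU left
host 2: place 4 vCPU, 2 vCPU left
8 hosts × 48 vCPU = 384 vCPU; used 313 vCPU; unused 71 vCPU.

71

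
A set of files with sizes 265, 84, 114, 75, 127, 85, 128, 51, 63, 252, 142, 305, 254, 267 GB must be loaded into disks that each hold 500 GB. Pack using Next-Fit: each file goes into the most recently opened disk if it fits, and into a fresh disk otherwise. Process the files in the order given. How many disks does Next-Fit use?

265 GB → disk 1 (remaining 235 GB)
84 GB → disk 1 (remaining 151 GB)
114 GB → disk 1 (remaining 37 GB)
75 GB → disk 2 (remaining 425 GB)
127 GB → disk 2 (remaining 298 GB)
85 GB → disk 2 (remaining 213 GB)
128 GB → disk 2 (remaining 85 GB)
51 GB → disk 2 (remaining 34 GB)
63 GB → disk 3 (remaining 437 GB)
252 GB → disk 3 (remaining 185 GB)
142 GB → disk 3 (remaining 43 GB)
305 GB → disk 4 (remaining 195 GB)
254 GB → disk 5 (remaining 246 GB)
267 GB → disk 6 (remaining 233 GB)

6 disks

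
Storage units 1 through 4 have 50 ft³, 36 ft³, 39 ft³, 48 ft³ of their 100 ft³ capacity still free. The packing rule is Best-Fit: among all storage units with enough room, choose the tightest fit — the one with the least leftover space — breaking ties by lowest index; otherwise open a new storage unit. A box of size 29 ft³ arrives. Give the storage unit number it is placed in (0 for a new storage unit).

2

Storage units with room: storage unit 1 (50 ft³), storage unit 2 (36 ft³), storage unit 3 (39 ft³), storage unit 4 (48 ft³).
Tightest fit is storage unit 2 with 36 ft³ free.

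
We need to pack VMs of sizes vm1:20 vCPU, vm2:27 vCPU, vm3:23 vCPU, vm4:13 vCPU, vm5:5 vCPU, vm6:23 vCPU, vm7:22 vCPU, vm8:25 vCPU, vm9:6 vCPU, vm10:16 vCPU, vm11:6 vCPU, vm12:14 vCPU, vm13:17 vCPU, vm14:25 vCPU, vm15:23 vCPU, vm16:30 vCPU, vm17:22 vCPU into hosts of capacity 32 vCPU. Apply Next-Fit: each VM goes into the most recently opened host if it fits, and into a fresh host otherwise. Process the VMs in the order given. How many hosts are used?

Put vm1 (20 vCPU) in host 1; 12 vCPU remain.
Put vm2 (27 vCPU) in host 2; 5 vCPU remain.
Put vm3 (23 vCPU) in host 3; 9 vCPU remain.
Put vm4 (13 vCPU) in host 4; 19 vCPU remain.
Put vm5 (5 vCPU) in host 4; 14 vCPU remain.
Put vm6 (23 vCPU) in host 5; 9 vCPU remain.
Put vm7 (22 vCPU) in host 6; 10 vCPU remain.
Put vm8 (25 vCPU) in host 7; 7 vCPU remain.
Put vm9 (6 vCPU) in host 7; 1 vCPU remain.
Put vm10 (16 vCPU) in host 8; 16 vCPU remain.
Put vm11 (6 vCPU) in host 8; 10 vCPU remain.
Put vm12 (14 vCPU) in host 9; 18 vCPU remain.
Put vm13 (17 vCPU) in host 9; 1 vCPU remain.
Put vm14 (25 vCPU) in host 10; 7 vCPU remain.
Put vm15 (23 vCPU) in host 11; 9 vCPU remain.
Put vm16 (30 vCPU) in host 12; 2 vCPU remain.
Put vm17 (22 vCPU) in host 13; 10 vCPU remain.

13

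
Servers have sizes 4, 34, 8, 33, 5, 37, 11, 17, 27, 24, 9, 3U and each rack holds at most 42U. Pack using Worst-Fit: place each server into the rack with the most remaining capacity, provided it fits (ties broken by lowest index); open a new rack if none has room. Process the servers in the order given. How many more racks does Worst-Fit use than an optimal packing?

Worst-Fit: [4,34] [8,33] [5,37] [11,17] [27,3] [24,9] → 6 racks.
Total size 212U; any packing needs at least ⌈212/42⌉ = 6 racks.
So 6 is already optimal.

0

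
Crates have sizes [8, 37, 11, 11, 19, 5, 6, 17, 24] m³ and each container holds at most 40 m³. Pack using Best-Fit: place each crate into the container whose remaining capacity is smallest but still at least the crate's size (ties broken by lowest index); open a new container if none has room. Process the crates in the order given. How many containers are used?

8 m³ → container 1 (remaining 32 m³)
37 m³ → container 2 (remaining 3 m³)
11 m³ → container 1 (remaining 21 m³)
11 m³ → container 1 (remaining 10 m³)
19 m³ → container 3 (remaining 21 m³)
5 m³ → container 1 (remaining 5 m³)
6 m³ → container 3 (remaining 15 m³)
17 m³ → container 4 (remaining 23 m³)
24 m³ → container 5 (remaining 16 m³)

5 containers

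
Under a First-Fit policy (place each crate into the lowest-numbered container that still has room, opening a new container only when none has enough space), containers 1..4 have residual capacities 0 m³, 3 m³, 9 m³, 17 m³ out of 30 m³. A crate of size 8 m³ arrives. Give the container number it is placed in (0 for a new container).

Containers with room: container 3 (9 m³), container 4 (17 m³).
The first with room is container 3.

3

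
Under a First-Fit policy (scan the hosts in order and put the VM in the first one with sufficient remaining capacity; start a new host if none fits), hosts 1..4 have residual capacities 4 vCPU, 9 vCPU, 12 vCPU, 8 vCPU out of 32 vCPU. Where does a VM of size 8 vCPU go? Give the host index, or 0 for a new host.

2

Hosts with room: host 2 (9 vCPU), host 3 (12 vCPU), host 4 (8 vCPU).
The first with room is host 2.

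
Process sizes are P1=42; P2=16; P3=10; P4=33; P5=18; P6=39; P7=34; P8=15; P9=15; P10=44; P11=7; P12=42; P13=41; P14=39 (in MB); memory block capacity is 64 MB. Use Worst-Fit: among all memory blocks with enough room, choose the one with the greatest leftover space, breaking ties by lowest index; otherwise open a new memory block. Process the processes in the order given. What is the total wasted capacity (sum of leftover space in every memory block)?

117

P1 (42 MB) → memory block 1 (remaining 22 MB)
P2 (16 MB) → memory block 1 (remaining 6 MB)
P3 (10 MB) → memory block 2 (remaining 54 MB)
P4 (33 MB) → memory block 2 (remaining 21 MB)
P5 (18 MB) → memory block 2 (remaining 3 MB)
P6 (39 MB) → memory block 3 (remaining 25 MB)
P7 (34 MB) → memory block 4 (remaining 30 MB)
P8 (15 MB) → memory block 4 (remaining 15 MB)
P9 (15 MB) → memory block 3 (remaining 10 MB)
P10 (44 MB) → memory block 5 (remaining 20 MB)
P11 (7 MB) → memory block 5 (remaining 13 MB)
P12 (42 MB) → memory block 6 (remaining 22 MB)
P13 (41 MB) → memory block 7 (remaining 23 MB)
P14 (39 MB) → memory block 8 (remaining 25 MB)
8 memory blocks × 64 MB = 512 MB; used 395 MB; unused 117 MB.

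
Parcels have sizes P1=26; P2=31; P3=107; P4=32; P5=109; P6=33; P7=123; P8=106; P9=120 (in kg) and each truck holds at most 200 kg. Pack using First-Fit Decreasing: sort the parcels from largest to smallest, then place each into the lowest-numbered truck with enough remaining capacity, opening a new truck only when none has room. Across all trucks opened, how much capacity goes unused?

Sorted descending: 123, 120, 109, 107, 106, 33, 32, 31, 26.
123 kg → truck 1 (remaining 77 kg)
120 kg → truck 2 (remaining 80 kg)
109 kg → truck 3 (remaining 91 kg)
107 kg → truck 4 (remaining 93 kg)
106 kg → truck 5 (remaining 94 kg)
33 kg → truck 1 (remaining 44 kg)
32 kg → truck 1 (remaining 12 kg)
31 kg → truck 2 (remaining 49 kg)
26 kg → truck 2 (remaining 23 kg)
5 trucks × 200 kg = 1000 kg; used 687 kg; unused 313 kg.

313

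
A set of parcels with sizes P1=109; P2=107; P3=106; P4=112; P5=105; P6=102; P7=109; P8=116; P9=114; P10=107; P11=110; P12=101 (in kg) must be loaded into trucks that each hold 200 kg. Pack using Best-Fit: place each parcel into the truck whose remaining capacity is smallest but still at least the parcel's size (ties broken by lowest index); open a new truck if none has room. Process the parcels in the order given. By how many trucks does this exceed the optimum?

0

Best-Fit: [109] [107] [106] [112] [105] [102] [109] [116] [114] [107] [110] [101] → 12 trucks.
12 parcels exceed 100 kg (half the capacity), and no two of those can share a truck, so at least 12 trucks are needed.
So 12 is already optimal.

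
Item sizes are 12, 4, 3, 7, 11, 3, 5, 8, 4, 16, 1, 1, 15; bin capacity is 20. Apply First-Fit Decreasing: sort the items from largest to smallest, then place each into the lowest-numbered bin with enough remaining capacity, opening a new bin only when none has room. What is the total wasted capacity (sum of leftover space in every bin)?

Sorted descending: 16, 15, 12, 11, 8, 7, 5, 4, 4, 3, 3, 1, 1.
16 → bin 1 (remaining 4)
15 → bin 2 (remaining 5)
12 → bin 3 (remaining 8)
11 → bin 4 (remaining 9)
8 → bin 3 (remaining 0)
7 → bin 4 (remaining 2)
5 → bin 2 (remaining 0)
4 → bin 1 (remaining 0)
4 → bin 5 (remaining 16)
3 → bin 5 (remaining 13)
3 → bin 5 (remaining 10)
1 → bin 4 (remaining 1)
1 → bin 4 (remaining 0)
5 bins × 20 = 100; used 90; unused 10.

10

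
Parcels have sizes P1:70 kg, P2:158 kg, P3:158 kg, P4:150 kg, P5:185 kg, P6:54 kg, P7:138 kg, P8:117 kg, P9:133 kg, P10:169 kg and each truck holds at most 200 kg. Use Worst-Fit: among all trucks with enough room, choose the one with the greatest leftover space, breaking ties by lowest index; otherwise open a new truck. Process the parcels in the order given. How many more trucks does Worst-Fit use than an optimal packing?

1

Worst-Fit: [70,54] [158] [158] [150] [185] [138] [117] [133] [169] → 9 trucks.
8 parcels exceed 100 kg (half the capacity), and no two of those can share a truck, so at least 8 trucks are needed.
An optimal packing achieves that bound: [185] [169] [158] [158] [150] [138,54] [133] [117,70] → 8 trucks.
Excess: 9 − 8 = 1.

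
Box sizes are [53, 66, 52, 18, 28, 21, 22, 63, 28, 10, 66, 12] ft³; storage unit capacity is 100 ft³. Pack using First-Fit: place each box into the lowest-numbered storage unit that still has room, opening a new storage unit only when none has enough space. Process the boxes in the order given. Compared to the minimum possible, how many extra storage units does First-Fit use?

First-Fit: [53,18,28] [66,21,10] [52,22,12] [63,28] [66] → 5 storage units.
Total size 439 ft³; any packing needs at least ⌈439/100⌉ = 5 storage units.
So 5 is already optimal.

0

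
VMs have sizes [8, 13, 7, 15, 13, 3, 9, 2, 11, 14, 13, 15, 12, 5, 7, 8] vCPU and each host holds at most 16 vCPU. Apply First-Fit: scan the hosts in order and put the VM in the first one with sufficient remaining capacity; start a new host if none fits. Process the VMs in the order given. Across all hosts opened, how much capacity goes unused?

21

host 1: place 8 vCPU, 8 vCPU left
host 2: place 13 vCPU, 3 vCPU left
host 1: place 7 vCPU, 1 vCPU left
host 3: place 15 vCPU, 1 vCPU left
host 4: place 13 vCPU, 3 vCPU left
host 2: place 3 vCPU, 0 vCPU left
host 5: place 9 vCPU, 7 vCPU left
host 4: place 2 vCPU, 1 vCPU left
host 6: place 11 vCPU, 5 vCPU left
host 7: place 14 vCPU, 2 vCPU left
host 8: place 13 vCPU, 3 vCPU left
host 9: place 15 vCPU, 1 vCPU left
host 10: place 12 vCPU, 4 vCPU left
host 5: place 5 vCPU, 2 vCPU left
host 11: place 7 vCPU, 9 vCPU left
host 11: place 8 vCPU, 1 vCPU left
11 hosts × 16 vCPU = 176 vCPU; used 155 vCPU; unused 21 vCPU.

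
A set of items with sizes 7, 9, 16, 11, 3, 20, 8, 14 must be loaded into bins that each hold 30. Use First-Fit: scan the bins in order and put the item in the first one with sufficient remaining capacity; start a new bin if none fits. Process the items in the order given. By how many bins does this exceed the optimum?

First-Fit: [7,9,11,3] [16,8] [20] [14] → 4 bins.
Total size 88; any packing needs at least ⌈88/30⌉ = 3 bins.
An optimal packing achieves that bound: [20,9] [16,14] [11,8,7,3] → 3 bins.
Excess: 4 − 3 = 1.

1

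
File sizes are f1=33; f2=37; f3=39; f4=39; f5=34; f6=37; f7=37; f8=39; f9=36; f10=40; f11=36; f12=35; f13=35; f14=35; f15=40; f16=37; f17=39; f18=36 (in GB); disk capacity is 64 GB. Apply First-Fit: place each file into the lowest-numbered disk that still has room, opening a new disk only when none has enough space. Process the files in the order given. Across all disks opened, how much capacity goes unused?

488

f1 (33 GB) → disk 1 (remaining 31 GB)
f2 (37 GB) → disk 2 (remaining 27 GB)
f3 (39 GB) → disk 3 (remaining 25 GB)
f4 (39 GB) → disk 4 (remaining 25 GB)
f5 (34 GB) → disk 5 (remaining 30 GB)
f6 (37 GB) → disk 6 (remaining 27 GB)
f7 (37 GB) → disk 7 (remaining 27 GB)
f8 (39 GB) → disk 8 (remaining 25 GB)
f9 (36 GB) → disk 9 (remaining 28 GB)
f10 (40 GB) → disk 10 (remaining 24 GB)
f11 (36 GB) → disk 11 (remaining 28 GB)
f12 (35 GB) → disk 12 (remaining 29 GB)
f13 (35 GB) → disk 13 (remaining 29 GB)
f14 (35 GB) → disk 14 (remaining 29 GB)
f15 (40 GB) → disk 15 (remaining 24 GB)
f16 (37 GB) → disk 16 (remaining 27 GB)
f17 (39 GB) → disk 17 (remaining 25 GB)
f18 (36 GB) → disk 18 (remaining 28 GB)
18 disks × 64 GB = 1152 GB; used 664 GB; unused 488 GB.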